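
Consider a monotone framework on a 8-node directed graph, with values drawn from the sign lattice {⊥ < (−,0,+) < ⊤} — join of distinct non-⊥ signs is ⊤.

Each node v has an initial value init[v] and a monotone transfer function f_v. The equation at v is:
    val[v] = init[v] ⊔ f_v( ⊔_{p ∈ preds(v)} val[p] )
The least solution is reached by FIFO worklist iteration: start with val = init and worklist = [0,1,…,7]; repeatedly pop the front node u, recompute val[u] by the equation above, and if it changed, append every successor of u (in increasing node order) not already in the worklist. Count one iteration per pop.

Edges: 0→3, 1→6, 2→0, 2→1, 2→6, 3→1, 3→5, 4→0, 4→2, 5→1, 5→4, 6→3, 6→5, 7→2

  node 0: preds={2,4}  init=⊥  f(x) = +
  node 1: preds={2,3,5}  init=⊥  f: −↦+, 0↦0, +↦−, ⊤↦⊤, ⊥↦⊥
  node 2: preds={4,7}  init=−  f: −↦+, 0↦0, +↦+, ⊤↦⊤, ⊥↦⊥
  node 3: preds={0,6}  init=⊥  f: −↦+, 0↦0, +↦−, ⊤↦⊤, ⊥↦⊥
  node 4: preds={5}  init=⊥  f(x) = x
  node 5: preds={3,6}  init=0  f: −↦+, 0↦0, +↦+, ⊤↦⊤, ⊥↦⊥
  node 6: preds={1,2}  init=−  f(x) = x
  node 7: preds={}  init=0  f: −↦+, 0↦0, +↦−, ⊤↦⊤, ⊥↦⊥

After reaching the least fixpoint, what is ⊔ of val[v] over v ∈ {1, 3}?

Worklist (16 pops):
  #1 pop 0: in=− → + (was ⊥); enqueue []
  #2 pop 1: in=⊤ → ⊤ (was ⊥); enqueue []
  #3 pop 2: in=0 → ⊤ (was −); enqueue [0,1]
  #4 pop 3: in=⊤ → ⊤ (was ⊥); enqueue []
  #5 pop 4: in=0 → 0 (was ⊥); enqueue [2]
  #6 pop 5: in=⊤ → ⊤ (was 0); enqueue [4]
  #7 pop 6: in=⊤ → ⊤ (was −); enqueue [3,5]
  #8 pop 7: in=⊥ → 0 (no change)
  #9 pop 0: in=⊤ → + (no change)
  #10 pop 1: in=⊤ → ⊤ (no change)
  #11 pop 2: in=0 → ⊤ (no change)
  #12 pop 4: in=⊤ → ⊤ (was 0); enqueue [0,2]
  #13 pop 3: in=⊤ → ⊤ (no change)
  #14 pop 5: in=⊤ → ⊤ (no change)
  #15 pop 0: in=⊤ → + (no change)
  #16 pop 2: in=⊤ → ⊤ (no change)

Fixpoint:
  val[0] = +
  val[1] = ⊤
  val[2] = ⊤
  val[3] = ⊤
  val[4] = ⊤
  val[5] = ⊤
  val[6] = ⊤
  val[7] = 0

⊤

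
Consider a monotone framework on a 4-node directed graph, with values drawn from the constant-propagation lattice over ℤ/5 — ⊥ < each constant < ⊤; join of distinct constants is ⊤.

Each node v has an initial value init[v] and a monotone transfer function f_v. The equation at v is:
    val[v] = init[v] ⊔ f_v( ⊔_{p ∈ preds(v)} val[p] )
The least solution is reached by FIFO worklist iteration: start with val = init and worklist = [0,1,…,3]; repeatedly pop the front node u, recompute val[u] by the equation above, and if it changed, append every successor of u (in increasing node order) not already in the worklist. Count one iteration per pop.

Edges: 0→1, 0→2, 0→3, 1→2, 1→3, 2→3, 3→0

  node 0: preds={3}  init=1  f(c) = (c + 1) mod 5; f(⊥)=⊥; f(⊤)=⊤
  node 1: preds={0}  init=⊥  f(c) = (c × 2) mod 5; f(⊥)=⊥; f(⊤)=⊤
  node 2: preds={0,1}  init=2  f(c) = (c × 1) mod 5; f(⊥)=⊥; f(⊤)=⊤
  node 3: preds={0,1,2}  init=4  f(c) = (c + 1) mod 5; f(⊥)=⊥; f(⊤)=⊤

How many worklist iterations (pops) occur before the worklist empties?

Trace (5 dequeues):
  [1] u=0 | in 4 | out ⊤ | prev 1 | push {}
  [2] u=1 | in ⊤ | out ⊤ | prev ⊥ | push {}
  [3] u=2 | in ⊤ | out ⊤ | prev 2 | push {}
  [4] u=3 | in ⊤ | out ⊤ | prev 4 | push {0}
  [5] u=0 | in ⊤ | out ⊤ | ==

Converged values:
  [0] ⊤
  [1] ⊤
  [2] ⊤
  [3] ⊤

5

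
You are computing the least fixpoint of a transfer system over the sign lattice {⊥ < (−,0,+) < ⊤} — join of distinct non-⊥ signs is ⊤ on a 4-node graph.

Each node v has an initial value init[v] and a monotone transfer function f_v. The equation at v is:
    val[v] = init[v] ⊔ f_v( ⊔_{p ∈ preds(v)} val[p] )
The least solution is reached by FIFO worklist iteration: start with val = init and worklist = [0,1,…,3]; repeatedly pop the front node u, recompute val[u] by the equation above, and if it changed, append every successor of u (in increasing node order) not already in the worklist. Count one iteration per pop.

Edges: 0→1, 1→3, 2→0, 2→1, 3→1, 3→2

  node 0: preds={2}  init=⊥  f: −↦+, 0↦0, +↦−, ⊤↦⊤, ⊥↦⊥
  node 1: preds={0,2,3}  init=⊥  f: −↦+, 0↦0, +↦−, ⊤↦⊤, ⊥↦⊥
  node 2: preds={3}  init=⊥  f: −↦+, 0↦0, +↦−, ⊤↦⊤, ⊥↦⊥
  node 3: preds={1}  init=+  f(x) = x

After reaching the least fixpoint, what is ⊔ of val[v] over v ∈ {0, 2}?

⊤

Worklist (10 pops):
  #1 pop 0: in=⊥ → ⊥ (no change)
  #2 pop 1: in=+ → − (was ⊥); enqueue []
  #3 pop 2: in=+ → − (was ⊥); enqueue [0,1]
  #4 pop 3: in=− → ⊤ (was +); enqueue [2]
  #5 pop 0: in=− → + (was ⊥); enqueue []
  #6 pop 1: in=⊤ → ⊤ (was −); enqueue [3]
  #7 pop 2: in=⊤ → ⊤ (was −); enqueue [0,1]
  #8 pop 3: in=⊤ → ⊤ (no change)
  #9 pop 0: in=⊤ → ⊤ (was +); enqueue []
  #10 pop 1: in=⊤ → ⊤ (no change)

Fixpoint:
  val[0] = ⊤
  val[1] = ⊤
  val[2] = ⊤
  val[3] = ⊤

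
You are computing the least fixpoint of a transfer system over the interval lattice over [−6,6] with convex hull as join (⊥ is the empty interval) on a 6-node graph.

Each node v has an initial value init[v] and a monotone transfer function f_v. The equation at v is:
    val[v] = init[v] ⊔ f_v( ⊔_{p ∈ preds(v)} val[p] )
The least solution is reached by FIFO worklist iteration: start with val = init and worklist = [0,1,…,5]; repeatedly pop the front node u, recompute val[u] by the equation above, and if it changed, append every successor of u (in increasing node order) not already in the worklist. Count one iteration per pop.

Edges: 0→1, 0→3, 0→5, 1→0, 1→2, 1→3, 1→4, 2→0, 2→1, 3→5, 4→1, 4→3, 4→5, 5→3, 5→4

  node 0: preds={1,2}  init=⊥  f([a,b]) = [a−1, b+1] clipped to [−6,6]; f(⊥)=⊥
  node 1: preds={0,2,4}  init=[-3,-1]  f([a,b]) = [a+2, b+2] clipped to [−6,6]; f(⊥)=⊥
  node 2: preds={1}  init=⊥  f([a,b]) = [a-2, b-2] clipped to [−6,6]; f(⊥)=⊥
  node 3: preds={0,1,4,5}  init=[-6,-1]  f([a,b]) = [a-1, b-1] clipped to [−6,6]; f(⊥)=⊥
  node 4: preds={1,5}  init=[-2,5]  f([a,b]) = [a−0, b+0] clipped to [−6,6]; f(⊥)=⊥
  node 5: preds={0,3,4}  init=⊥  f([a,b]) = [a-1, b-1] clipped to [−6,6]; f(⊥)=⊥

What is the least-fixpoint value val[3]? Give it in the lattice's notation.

[-6,5]

Trace (16 dequeues):
  [1] u=0 | in [-3,-1] | out [-4,0] | prev ⊥ | push {}
  [2] u=1 | in [-4,5] | out [-3,6] | prev [-3,-1] | push {0}
  [3] u=2 | in [-3,6] | out [-5,4] | prev ⊥ | push {1}
  [4] u=3 | in [-4,6] | out [-6,5] | prev [-6,-1] | push {}
  [5] u=4 | in [-3,6] | out [-3,6] | prev [-2,5] | push {3}
  [6] u=5 | in [-6,6] | out [-6,5] | prev ⊥ | push {4}
  [7] u=0 | in [-5,6] | out [-6,6] | prev [-4,0] | push {5}
  [8] u=1 | in [-6,6] | out [-4,6] | prev [-3,6] | push {0,2}
  [9] u=3 | in [-6,6] | out [-6,5] | ==
  [10] u=4 | in [-6,6] | out [-6,6] | prev [-3,6] | push {1,3}
  [11] u=5 | in [-6,6] | out [-6,5] | ==
  [12] u=0 | in [-5,6] | out [-6,6] | ==
  [13] u=2 | in [-4,6] | out [-6,4] | prev [-5,4] | push {0}
  [14] u=1 | in [-6,6] | out [-4,6] | ==
  [15] u=3 | in [-6,6] | out [-6,5] | ==
  [16] u=0 | in [-6,6] | out [-6,6] | ==

Converged values:
  [0] [-6,6]
  [1] [-4,6]
  [2] [-6,4]
  [3] [-6,5]
  [4] [-6,6]
  [5] [-6,5]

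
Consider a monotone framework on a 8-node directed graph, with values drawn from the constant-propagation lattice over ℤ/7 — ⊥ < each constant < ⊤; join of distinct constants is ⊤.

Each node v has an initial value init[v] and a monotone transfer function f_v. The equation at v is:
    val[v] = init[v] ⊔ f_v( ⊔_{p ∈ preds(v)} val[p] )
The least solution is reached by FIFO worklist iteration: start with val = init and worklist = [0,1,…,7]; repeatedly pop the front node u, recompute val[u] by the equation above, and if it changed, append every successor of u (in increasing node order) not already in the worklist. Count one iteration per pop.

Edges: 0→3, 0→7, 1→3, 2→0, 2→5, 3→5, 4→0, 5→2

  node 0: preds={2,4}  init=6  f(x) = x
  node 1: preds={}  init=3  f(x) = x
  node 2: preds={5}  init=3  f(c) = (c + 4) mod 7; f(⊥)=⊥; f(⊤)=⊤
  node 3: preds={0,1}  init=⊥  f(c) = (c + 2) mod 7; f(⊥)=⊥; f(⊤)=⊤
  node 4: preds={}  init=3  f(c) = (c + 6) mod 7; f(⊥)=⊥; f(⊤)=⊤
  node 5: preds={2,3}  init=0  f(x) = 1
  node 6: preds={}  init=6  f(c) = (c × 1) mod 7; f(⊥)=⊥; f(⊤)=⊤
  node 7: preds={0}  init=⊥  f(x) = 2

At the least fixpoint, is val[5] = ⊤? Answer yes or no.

yes

Trace (10 dequeues):
  [1] u=0 | in 3 | out ⊤ | prev 6 | push {}
  [2] u=1 | in ⊥ | out 3 | ==
  [3] u=2 | in 0 | out ⊤ | prev 3 | push {0}
  [4] u=3 | in ⊤ | out ⊤ | prev ⊥ | push {}
  [5] u=4 | in ⊥ | out 3 | ==
  [6] u=5 | in ⊤ | out ⊤ | prev 0 | push {2}
  [7] u=6 | in ⊥ | out 6 | ==
  [8] u=7 | in ⊤ | out 2 | prev ⊥ | push {}
  [9] u=0 | in ⊤ | out ⊤ | ==
  [10] u=2 | in ⊤ | out ⊤ | ==

Converged values:
  [0] ⊤
  [1] 3
  [2] ⊤
  [3] ⊤
  [4] 3
  [5] ⊤
  [6] 6
  [7] 2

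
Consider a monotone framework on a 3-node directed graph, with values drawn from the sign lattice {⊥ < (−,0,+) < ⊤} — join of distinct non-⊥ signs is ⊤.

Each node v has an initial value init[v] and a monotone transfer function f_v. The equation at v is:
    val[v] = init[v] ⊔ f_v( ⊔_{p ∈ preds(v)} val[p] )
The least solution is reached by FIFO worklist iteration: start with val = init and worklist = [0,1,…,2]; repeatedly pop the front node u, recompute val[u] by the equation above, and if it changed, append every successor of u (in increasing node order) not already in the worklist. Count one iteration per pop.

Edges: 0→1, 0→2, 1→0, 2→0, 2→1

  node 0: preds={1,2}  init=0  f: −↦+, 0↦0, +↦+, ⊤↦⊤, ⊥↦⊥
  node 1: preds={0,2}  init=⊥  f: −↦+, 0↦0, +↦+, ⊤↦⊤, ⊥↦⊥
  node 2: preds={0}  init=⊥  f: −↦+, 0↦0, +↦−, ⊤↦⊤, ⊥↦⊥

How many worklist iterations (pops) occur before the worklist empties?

5

Trace (5 dequeues):
  [1] u=0 | in ⊥ | out 0 | ==
  [2] u=1 | in 0 | out 0 | prev ⊥ | push {0}
  [3] u=2 | in 0 | out 0 | prev ⊥ | push {1}
  [4] u=0 | in 0 | out 0 | ==
  [5] u=1 | in 0 | out 0 | ==

Converged values:
  [0] 0
  [1] 0
  [2] 0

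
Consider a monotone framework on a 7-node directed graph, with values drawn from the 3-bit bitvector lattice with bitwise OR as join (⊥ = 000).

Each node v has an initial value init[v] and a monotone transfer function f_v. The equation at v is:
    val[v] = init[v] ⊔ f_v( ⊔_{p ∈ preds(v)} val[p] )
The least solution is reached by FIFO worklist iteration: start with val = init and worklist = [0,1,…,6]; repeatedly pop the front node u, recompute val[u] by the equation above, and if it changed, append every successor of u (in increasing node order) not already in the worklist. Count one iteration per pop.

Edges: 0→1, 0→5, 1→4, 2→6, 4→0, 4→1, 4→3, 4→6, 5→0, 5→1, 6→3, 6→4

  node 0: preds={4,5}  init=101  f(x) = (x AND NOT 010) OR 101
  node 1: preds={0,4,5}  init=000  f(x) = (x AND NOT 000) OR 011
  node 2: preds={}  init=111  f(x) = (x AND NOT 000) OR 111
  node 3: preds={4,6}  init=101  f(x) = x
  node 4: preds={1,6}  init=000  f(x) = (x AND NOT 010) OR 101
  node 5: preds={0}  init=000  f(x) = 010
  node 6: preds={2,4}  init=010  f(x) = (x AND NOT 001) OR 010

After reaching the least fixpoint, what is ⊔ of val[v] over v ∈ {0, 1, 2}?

111

Iteration log — 11 steps:
  step 1. node 0  ⊔preds=000  new=101  stable
  step 2. node 1  ⊔preds=101  new=111  old=000  +wl: 
  step 3. node 2  ⊔preds=000  new=111  stable
  step 4. node 3  ⊔preds=010  new=111  old=101  +wl: 
  step 5. node 4  ⊔preds=111  new=101  old=000  +wl: 0,1,3
  step 6. node 5  ⊔preds=101  new=010  old=000  +wl: 
  step 7. node 6  ⊔preds=111  new=110  old=010  +wl: 4
  step 8. node 0  ⊔preds=111  new=101  stable
  step 9. node 1  ⊔preds=111  new=111  stable
  step 10. node 3  ⊔preds=111  new=111  stable
  step 11. node 4  ⊔preds=111  new=101  stable

Least fixpoint reached:
  node 0: 101
  node 1: 111
  node 2: 111
  node 3: 111
  node 4: 101
  node 5: 010
  node 6: 110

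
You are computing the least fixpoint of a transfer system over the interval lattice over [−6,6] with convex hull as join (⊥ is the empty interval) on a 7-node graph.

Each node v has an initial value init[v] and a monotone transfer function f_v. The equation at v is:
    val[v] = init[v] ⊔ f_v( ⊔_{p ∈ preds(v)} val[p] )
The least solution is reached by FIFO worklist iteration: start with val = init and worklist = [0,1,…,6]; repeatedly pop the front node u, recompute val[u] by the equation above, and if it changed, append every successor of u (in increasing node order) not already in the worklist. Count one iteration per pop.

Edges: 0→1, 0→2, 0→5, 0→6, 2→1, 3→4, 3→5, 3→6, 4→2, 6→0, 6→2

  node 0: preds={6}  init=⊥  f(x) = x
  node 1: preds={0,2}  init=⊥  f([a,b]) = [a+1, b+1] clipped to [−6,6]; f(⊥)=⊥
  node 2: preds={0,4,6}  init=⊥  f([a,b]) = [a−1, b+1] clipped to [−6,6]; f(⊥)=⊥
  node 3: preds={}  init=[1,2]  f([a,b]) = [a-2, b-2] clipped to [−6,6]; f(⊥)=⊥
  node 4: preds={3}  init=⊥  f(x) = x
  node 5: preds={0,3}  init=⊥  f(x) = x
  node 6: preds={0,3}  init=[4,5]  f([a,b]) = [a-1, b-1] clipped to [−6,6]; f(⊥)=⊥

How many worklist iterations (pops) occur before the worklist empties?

44

Iteration log — 44 steps:
  step 1. node 0  ⊔preds=[4,5]  new=[4,5]  old=⊥  +wl: 
  step 2. node 1  ⊔preds=[4,5]  new=[5,6]  old=⊥  +wl: 
  step 3. node 2  ⊔preds=[4,5]  new=[3,6]  old=⊥  +wl: 1
  step 4. node 3  ⊔preds=⊥  new=[1,2]  stable
  step 5. node 4  ⊔preds=[1,2]  new=[1,2]  old=⊥  +wl: 2
  step 6. node 5  ⊔preds=[1,5]  new=[1,5]  old=⊥  +wl: 
  step 7. node 6  ⊔preds=[1,5]  new=[0,5]  old=[4,5]  +wl: 0
  step 8. node 1  ⊔preds=[3,6]  new=[4,6]  old=[5,6]  +wl: 
  step 9. node 2  ⊔preds=[0,5]  new=[-1,6]  old=[3,6]  +wl: 1
  step 10. node 0  ⊔preds=[0,5]  new=[0,5]  old=[4,5]  +wl: 2,5,6
  step 11. node 1  ⊔preds=[-1,6]  new=[0,6]  old=[4,6]  +wl: 
  step 12. node 2  ⊔preds=[0,5]  new=[-1,6]  stable
  step 13. node 5  ⊔preds=[0,5]  new=[0,5]  old=[1,5]  +wl: 
  step 14. node 6  ⊔preds=[0,5]  new=[-1,5]  old=[0,5]  +wl: 0,2
  step 15. node 0  ⊔preds=[-1,5]  new=[-1,5]  old=[0,5]  +wl: 1,5,6
  step 16. node 2  ⊔preds=[-1,5]  new=[-2,6]  old=[-1,6]  +wl: 
  step 17. node 1  ⊔preds=[-2,6]  new=[-1,6]  old=[0,6]  +wl: 
  step 18. node 5  ⊔preds=[-1,5]  new=[-1,5]  old=[0,5]  +wl: 
  step 19. node 6  ⊔preds=[-1,5]  new=[-2,5]  old=[-1,5]  +wl: 0,2
  step 20. node 0  ⊔preds=[-2,5]  new=[-2,5]  old=[-1,5]  +wl: 1,5,6
  step 21. node 2  ⊔preds=[-2,5]  new=[-3,6]  old=[-2,6]  +wl: 
  step 22. node 1  ⊔preds=[-3,6]  new=[-2,6]  old=[-1,6]  +wl: 
  step 23. node 5  ⊔preds=[-2,5]  new=[-2,5]  old=[-1,5]  +wl: 
  step 24. node 6  ⊔preds=[-2,5]  new=[-3,5]  old=[-2,5]  +wl: 0,2
  step 25. node 0  ⊔preds=[-3,5]  new=[-3,5]  old=[-2,5]  +wl: 1,5,6
  step 26. node 2  ⊔preds=[-3,5]  new=[-4,6]  old=[-3,6]  +wl: 
  step 27. node 1  ⊔preds=[-4,6]  new=[-3,6]  old=[-2,6]  +wl: 
  step 28. node 5  ⊔preds=[-3,5]  new=[-3,5]  old=[-2,5]  +wl: 
  step 29. node 6  ⊔preds=[-3,5]  new=[-4,5]  old=[-3,5]  +wl: 0,2
  step 30. node 0  ⊔preds=[-4,5]  new=[-4,5]  old=[-3,5]  +wl: 1,5,6
  step 31. node 2  ⊔preds=[-4,5]  new=[-5,6]  old=[-4,6]  +wl: 
  step 32. node 1  ⊔preds=[-5,6]  new=[-4,6]  old=[-3,6]  +wl: 
  step 33. node 5  ⊔preds=[-4,5]  new=[-4,5]  old=[-3,5]  +wl: 
  step 34. node 6  ⊔preds=[-4,5]  new=[-5,5]  old=[-4,5]  +wl: 0,2
  step 35. node 0  ⊔preds=[-5,5]  new=[-5,5]  old=[-4,5]  +wl: 1,5,6
  step 36. node 2  ⊔preds=[-5,5]  new=[-6,6]  old=[-5,6]  +wl: 
  step 37. node 1  ⊔preds=[-6,6]  new=[-5,6]  old=[-4,6]  +wl: 
  step 38. node 5  ⊔preds=[-5,5]  new=[-5,5]  old=[-4,5]  +wl: 
  step 39. node 6  ⊔preds=[-5,5]  new=[-6,5]  old=[-5,5]  +wl: 0,2
  step 40. node 0  ⊔preds=[-6,5]  new=[-6,5]  old=[-5,5]  +wl: 1,5,6
  step 41. node 2  ⊔preds=[-6,5]  new=[-6,6]  stable
  step 42. node 1  ⊔preds=[-6,6]  new=[-5,6]  stable
  step 43. node 5  ⊔preds=[-6,5]  new=[-6,5]  old=[-5,5]  +wl: 
  step 44. node 6  ⊔preds=[-6,5]  new=[-6,5]  stable

Least fixpoint reached:
  node 0: [-6,5]
  node 1: [-5,6]
  node 2: [-6,6]
  node 3: [1,2]
  node 4: [1,2]
  node 5: [-6,5]
  node 6: [-6,5]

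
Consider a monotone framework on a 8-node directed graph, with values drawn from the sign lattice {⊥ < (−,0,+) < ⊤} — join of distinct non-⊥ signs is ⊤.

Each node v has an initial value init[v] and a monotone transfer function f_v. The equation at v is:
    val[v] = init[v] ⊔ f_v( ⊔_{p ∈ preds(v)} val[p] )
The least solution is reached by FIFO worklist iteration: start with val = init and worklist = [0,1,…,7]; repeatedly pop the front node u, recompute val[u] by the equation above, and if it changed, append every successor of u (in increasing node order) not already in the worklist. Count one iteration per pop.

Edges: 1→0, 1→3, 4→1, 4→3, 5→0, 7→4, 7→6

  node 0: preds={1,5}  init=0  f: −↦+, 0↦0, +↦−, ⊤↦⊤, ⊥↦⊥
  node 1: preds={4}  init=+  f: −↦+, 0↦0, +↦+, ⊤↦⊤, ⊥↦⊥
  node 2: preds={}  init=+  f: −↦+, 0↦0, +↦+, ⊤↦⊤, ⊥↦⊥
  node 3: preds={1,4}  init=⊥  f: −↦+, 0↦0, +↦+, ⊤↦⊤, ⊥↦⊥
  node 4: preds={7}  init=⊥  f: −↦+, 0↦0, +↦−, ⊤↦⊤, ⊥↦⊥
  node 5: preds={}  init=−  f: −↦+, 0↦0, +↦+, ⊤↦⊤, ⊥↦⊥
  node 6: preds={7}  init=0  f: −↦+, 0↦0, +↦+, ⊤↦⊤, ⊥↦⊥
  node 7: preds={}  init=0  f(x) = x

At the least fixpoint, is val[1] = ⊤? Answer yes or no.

Worklist (11 pops):
  #1 pop 0: in=⊤ → ⊤ (was 0); enqueue []
  #2 pop 1: in=⊥ → + (no change)
  #3 pop 2: in=⊥ → + (no change)
  #4 pop 3: in=+ → + (was ⊥); enqueue []
  #5 pop 4: in=0 → 0 (was ⊥); enqueue [1,3]
  #6 pop 5: in=⊥ → − (no change)
  #7 pop 6: in=0 → 0 (no change)
  #8 pop 7: in=⊥ → 0 (no change)
  #9 pop 1: in=0 → ⊤ (was +); enqueue [0]
  #10 pop 3: in=⊤ → ⊤ (was +); enqueue []
  #11 pop 0: in=⊤ → ⊤ (no change)

Fixpoint:
  val[0] = ⊤
  val[1] = ⊤
  val[2] = +
  val[3] = ⊤
  val[4] = 0
  val[5] = −
  val[6] = 0
  val[7] = 0

yes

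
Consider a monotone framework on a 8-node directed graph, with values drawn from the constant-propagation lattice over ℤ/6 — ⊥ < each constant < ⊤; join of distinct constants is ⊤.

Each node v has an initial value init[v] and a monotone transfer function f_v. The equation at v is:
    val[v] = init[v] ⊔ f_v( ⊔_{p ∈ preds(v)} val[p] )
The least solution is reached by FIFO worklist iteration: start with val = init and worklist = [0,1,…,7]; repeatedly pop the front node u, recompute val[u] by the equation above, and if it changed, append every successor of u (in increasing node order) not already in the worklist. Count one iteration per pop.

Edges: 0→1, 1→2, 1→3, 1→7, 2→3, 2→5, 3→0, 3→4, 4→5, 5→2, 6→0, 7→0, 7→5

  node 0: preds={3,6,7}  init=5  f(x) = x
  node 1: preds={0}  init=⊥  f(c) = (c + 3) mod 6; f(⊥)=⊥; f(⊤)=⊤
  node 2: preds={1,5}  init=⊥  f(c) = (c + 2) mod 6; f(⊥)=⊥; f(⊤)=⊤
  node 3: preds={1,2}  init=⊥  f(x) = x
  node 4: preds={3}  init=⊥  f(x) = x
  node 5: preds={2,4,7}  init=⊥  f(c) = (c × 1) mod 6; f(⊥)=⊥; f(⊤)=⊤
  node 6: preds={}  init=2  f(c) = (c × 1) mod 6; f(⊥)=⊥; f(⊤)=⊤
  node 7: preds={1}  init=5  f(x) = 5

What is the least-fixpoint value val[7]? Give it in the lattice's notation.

5

Iteration log — 10 steps:
  step 1. node 0  ⊔preds=⊤  new=⊤  old=5  +wl: 
  step 2. node 1  ⊔preds=⊤  new=⊤  old=⊥  +wl: 
  step 3. node 2  ⊔preds=⊤  new=⊤  old=⊥  +wl: 
  step 4. node 3  ⊔preds=⊤  new=⊤  old=⊥  +wl: 0
  step 5. node 4  ⊔preds=⊤  new=⊤  old=⊥  +wl: 
  step 6. node 5  ⊔preds=⊤  new=⊤  old=⊥  +wl: 2
  step 7. node 6  ⊔preds=⊥  new=2  stable
  step 8. node 7  ⊔preds=⊤  new=5  stable
  step 9. node 0  ⊔preds=⊤  new=⊤  stable
  step 10. node 2  ⊔preds=⊤  new=⊤  stable

Least fixpoint reached:
  node 0: ⊤
  node 1: ⊤
  node 2: ⊤
  node 3: ⊤
  node 4: ⊤
  node 5: ⊤
  node 6: 2
  node 7: 5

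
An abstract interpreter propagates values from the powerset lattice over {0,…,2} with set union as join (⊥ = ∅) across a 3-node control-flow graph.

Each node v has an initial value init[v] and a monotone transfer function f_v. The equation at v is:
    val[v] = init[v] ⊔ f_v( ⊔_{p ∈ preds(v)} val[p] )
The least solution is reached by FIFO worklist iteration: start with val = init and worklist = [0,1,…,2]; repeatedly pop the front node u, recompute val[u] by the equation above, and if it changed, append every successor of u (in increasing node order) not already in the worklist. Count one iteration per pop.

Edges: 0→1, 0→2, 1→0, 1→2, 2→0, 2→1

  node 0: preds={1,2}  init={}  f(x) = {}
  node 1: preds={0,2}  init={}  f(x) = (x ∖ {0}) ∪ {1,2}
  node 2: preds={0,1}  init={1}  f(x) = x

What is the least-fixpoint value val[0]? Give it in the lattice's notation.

{}

Trace (5 dequeues):
  [1] u=0 | in {1} | out {} | ==
  [2] u=1 | in {1} | out {1,2} | prev {} | push {0}
  [3] u=2 | in {1,2} | out {1,2} | prev {1} | push {1}
  [4] u=0 | in {1,2} | out {} | ==
  [5] u=1 | in {1,2} | out {1,2} | ==

Converged values:
  [0] {}
  [1] {1,2}
  [2] {1,2}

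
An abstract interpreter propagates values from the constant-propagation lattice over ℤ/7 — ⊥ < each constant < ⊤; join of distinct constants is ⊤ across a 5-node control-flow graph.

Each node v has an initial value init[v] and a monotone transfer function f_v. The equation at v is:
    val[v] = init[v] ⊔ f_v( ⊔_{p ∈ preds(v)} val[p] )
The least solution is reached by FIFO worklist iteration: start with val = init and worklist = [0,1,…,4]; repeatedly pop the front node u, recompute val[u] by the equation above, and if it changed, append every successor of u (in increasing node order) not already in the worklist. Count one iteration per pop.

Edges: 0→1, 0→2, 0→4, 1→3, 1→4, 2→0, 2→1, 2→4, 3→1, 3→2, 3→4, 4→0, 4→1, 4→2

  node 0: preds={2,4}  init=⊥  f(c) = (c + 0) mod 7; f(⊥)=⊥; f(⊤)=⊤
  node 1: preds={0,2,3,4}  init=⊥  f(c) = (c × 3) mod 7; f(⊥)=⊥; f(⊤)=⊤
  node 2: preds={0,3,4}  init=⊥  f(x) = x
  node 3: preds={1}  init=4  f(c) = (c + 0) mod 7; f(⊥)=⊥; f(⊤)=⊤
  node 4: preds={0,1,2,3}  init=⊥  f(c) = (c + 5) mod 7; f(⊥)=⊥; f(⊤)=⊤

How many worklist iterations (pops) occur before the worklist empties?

Trace (12 dequeues):
  [1] u=0 | in ⊥ | out ⊥ | ==
  [2] u=1 | in 4 | out 5 | prev ⊥ | push {}
  [3] u=2 | in 4 | out 4 | prev ⊥ | push {0,1}
  [4] u=3 | in 5 | out ⊤ | prev 4 | push {2}
  [5] u=4 | in ⊤ | out ⊤ | prev ⊥ | push {}
  [6] u=0 | in ⊤ | out ⊤ | prev ⊥ | push {4}
  [7] u=1 | in ⊤ | out ⊤ | prev 5 | push {3}
  [8] u=2 | in ⊤ | out ⊤ | prev 4 | push {0,1}
  [9] u=4 | in ⊤ | out ⊤ | ==
  [10] u=3 | in ⊤ | out ⊤ | ==
  [11] u=0 | in ⊤ | out ⊤ | ==
  [12] u=1 | in ⊤ | out ⊤ | ==

Converged values:
  [0] ⊤
  [1] ⊤
  [2] ⊤
  [3] ⊤
  [4] ⊤

12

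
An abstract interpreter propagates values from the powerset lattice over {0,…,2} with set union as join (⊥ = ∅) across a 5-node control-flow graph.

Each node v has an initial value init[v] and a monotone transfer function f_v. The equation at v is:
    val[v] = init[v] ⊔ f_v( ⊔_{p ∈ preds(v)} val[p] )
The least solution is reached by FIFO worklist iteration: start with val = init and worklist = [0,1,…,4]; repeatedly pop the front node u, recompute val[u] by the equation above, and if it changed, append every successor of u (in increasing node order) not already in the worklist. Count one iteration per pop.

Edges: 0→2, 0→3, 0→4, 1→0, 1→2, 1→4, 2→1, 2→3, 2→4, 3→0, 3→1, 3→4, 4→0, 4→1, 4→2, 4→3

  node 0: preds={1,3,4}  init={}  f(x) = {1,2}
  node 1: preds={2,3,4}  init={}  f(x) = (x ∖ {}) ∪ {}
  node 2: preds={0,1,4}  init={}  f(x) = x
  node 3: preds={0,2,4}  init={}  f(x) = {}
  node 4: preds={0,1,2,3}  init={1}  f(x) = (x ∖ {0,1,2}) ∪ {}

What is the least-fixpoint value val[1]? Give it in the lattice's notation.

Worklist (10 pops):
  #1 pop 0: in={1} → {1,2} (was {}); enqueue []
  #2 pop 1: in={1} → {1} (was {}); enqueue [0]
  #3 pop 2: in={1,2} → {1,2} (was {}); enqueue [1]
  #4 pop 3: in={1,2} → {} (no change)
  #5 pop 4: in={1,2} → {1} (no change)
  #6 pop 0: in={1} → {1,2} (no change)
  #7 pop 1: in={1,2} → {1,2} (was {1}); enqueue [0,2,4]
  #8 pop 0: in={1,2} → {1,2} (no change)
  #9 pop 2: in={1,2} → {1,2} (no change)
  #10 pop 4: in={1,2} → {1} (no change)

Fixpoint:
  val[0] = {1,2}
  val[1] = {1,2}
  val[2] = {1,2}
  val[3] = {}
  val[4] = {1}

{1,2}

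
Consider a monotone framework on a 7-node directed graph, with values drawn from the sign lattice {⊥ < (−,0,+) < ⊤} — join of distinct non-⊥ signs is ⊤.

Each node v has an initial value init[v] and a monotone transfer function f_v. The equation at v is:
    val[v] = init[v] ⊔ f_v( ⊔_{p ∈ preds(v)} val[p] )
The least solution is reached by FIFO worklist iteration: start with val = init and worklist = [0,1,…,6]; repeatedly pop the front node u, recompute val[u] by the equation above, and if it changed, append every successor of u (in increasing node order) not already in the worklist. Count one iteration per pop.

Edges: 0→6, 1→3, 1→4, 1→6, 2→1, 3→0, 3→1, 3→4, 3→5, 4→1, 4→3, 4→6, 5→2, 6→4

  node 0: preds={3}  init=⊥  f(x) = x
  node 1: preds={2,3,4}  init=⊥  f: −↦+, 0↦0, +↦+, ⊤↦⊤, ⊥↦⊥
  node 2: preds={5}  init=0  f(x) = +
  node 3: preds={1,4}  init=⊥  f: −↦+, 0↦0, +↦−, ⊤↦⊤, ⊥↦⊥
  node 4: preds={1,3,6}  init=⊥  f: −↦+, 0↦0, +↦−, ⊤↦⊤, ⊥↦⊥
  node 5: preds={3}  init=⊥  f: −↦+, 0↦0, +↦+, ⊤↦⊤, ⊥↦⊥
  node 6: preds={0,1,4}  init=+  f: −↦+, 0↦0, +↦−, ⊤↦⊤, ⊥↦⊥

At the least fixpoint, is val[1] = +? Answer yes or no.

no

Trace (18 dequeues):
  [1] u=0 | in ⊥ | out ⊥ | ==
  [2] u=1 | in 0 | out 0 | prev ⊥ | push {}
  [3] u=2 | in ⊥ | out ⊤ | prev 0 | push {1}
  [4] u=3 | in 0 | out 0 | prev ⊥ | push {0}
  [5] u=4 | in ⊤ | out ⊤ | prev ⊥ | push {3}
  [6] u=5 | in 0 | out 0 | prev ⊥ | push {2}
  [7] u=6 | in ⊤ | out ⊤ | prev + | push {4}
  [8] u=1 | in ⊤ | out ⊤ | prev 0 | push {6}
  [9] u=0 | in 0 | out 0 | prev ⊥ | push {}
  [10] u=3 | in ⊤ | out ⊤ | prev 0 | push {0,1,5}
  [11] u=2 | in 0 | out ⊤ | ==
  [12] u=4 | in ⊤ | out ⊤ | ==
  [13] u=6 | in ⊤ | out ⊤ | ==
  [14] u=0 | in ⊤ | out ⊤ | prev 0 | push {6}
  [15] u=1 | in ⊤ | out ⊤ | ==
  [16] u=5 | in ⊤ | out ⊤ | prev 0 | push {2}
  [17] u=6 | in ⊤ | out ⊤ | ==
  [18] u=2 | in ⊤ | out ⊤ | ==

Converged values:
  [0] ⊤
  [1] ⊤
  [2] ⊤
  [3] ⊤
  [4] ⊤
  [5] ⊤
  [6] ⊤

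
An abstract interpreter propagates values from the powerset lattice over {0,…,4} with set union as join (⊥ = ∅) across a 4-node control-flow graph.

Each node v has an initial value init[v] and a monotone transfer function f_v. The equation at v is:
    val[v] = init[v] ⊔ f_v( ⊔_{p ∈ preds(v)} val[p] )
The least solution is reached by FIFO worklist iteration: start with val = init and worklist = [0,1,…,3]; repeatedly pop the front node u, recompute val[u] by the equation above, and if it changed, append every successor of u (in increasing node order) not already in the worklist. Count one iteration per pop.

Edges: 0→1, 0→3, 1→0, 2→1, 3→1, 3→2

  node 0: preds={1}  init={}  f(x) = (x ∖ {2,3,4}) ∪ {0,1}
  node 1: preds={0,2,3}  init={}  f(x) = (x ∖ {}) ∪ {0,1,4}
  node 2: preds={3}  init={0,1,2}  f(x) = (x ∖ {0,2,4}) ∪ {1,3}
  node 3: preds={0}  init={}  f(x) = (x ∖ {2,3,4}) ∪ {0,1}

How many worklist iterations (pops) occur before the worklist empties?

8

Iteration log — 8 steps:
  step 1. node 0  ⊔preds={}  new={0,1}  old={}  +wl: 
  step 2. node 1  ⊔preds={0,1,2}  new={0,1,2,4}  old={}  +wl: 0
  step 3. node 2  ⊔preds={}  new={0,1,2,3}  old={0,1,2}  +wl: 1
  step 4. node 3  ⊔preds={0,1}  new={0,1}  old={}  +wl: 2
  step 5. node 0  ⊔preds={0,1,2,4}  new={0,1}  stable
  step 6. node 1  ⊔preds={0,1,2,3}  new={0,1,2,3,4}  old={0,1,2,4}  +wl: 0
  step 7. node 2  ⊔preds={0,1}  new={0,1,2,3}  stable
  step 8. node 0  ⊔preds={0,1,2,3,4}  new={0,1}  stable

Least fixpoint reached:
  node 0: {0,1}
  node 1: {0,1,2,3,4}
  node 2: {0,1,2,3}
  node 3: {0,1}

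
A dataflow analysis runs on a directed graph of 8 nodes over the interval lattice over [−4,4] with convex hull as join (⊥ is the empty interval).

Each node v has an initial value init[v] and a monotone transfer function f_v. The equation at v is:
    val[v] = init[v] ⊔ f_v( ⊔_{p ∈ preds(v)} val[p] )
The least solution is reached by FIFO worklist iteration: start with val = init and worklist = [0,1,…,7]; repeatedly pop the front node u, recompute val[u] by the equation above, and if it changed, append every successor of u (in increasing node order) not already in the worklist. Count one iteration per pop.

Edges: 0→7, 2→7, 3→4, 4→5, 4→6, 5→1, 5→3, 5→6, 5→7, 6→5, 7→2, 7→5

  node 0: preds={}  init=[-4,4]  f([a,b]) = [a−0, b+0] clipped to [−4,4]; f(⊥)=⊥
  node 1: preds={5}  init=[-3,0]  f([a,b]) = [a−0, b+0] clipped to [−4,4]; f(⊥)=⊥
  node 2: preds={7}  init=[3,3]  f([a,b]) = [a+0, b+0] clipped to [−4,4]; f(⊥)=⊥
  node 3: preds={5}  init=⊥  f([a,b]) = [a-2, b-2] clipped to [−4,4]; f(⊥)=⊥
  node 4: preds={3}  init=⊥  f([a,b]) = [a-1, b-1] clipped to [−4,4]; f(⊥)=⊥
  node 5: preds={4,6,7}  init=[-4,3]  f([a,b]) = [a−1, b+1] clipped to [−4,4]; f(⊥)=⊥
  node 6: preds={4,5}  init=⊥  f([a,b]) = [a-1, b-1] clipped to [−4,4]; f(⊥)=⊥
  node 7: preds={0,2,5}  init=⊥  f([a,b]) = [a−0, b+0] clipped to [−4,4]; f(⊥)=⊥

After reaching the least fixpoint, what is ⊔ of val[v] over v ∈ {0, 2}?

Trace (17 dequeues):
  [1] u=0 | in ⊥ | out [-4,4] | ==
  [2] u=1 | in [-4,3] | out [-4,3] | prev [-3,0] | push {}
  [3] u=2 | in ⊥ | out [3,3] | ==
  [4] u=3 | in [-4,3] | out [-4,1] | prev ⊥ | push {}
  [5] u=4 | in [-4,1] | out [-4,0] | prev ⊥ | push {}
  [6] u=5 | in [-4,0] | out [-4,3] | ==
  [7] u=6 | in [-4,3] | out [-4,2] | prev ⊥ | push {5}
  [8] u=7 | in [-4,4] | out [-4,4] | prev ⊥ | push {2}
  [9] u=5 | in [-4,4] | out [-4,4] | prev [-4,3] | push {1,3,6,7}
  [10] u=2 | in [-4,4] | out [-4,4] | prev [3,3] | push {}
  [11] u=1 | in [-4,4] | out [-4,4] | prev [-4,3] | push {}
  [12] u=3 | in [-4,4] | out [-4,2] | prev [-4,1] | push {4}
  [13] u=6 | in [-4,4] | out [-4,3] | prev [-4,2] | push {5}
  [14] u=7 | in [-4,4] | out [-4,4] | ==
  [15] u=4 | in [-4,2] | out [-4,1] | prev [-4,0] | push {6}
  [16] u=5 | in [-4,4] | out [-4,4] | ==
  [17] u=6 | in [-4,4] | out [-4,3] | ==

Converged values:
  [0] [-4,4]
  [1] [-4,4]
  [2] [-4,4]
  [3] [-4,2]
  [4] [-4,1]
  [5] [-4,4]
  [6] [-4,3]
  [7] [-4,4]

[-4,4]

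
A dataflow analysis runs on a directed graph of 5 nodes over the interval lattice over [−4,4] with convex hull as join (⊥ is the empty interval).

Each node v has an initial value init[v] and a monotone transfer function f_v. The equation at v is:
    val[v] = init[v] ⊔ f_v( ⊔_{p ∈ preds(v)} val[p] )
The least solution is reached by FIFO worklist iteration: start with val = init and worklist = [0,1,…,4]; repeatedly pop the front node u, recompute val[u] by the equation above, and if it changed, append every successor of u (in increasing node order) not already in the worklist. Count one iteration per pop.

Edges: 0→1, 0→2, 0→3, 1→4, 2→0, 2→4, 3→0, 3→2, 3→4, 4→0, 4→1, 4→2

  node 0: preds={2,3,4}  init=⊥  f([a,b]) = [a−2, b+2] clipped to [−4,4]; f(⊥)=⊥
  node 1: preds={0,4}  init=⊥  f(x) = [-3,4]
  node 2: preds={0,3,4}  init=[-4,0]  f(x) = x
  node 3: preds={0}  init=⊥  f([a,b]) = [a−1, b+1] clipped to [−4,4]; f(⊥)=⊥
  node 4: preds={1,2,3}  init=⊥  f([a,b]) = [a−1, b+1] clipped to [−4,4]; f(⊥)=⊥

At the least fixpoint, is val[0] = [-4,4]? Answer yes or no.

Trace (12 dequeues):
  [1] u=0 | in [-4,0] | out [-4,2] | prev ⊥ | push {}
  [2] u=1 | in [-4,2] | out [-3,4] | prev ⊥ | push {}
  [3] u=2 | in [-4,2] | out [-4,2] | prev [-4,0] | push {0}
  [4] u=3 | in [-4,2] | out [-4,3] | prev ⊥ | push {2}
  [5] u=4 | in [-4,4] | out [-4,4] | prev ⊥ | push {1}
  [6] u=0 | in [-4,4] | out [-4,4] | prev [-4,2] | push {3}
  [7] u=2 | in [-4,4] | out [-4,4] | prev [-4,2] | push {0,4}
  [8] u=1 | in [-4,4] | out [-3,4] | ==
  [9] u=3 | in [-4,4] | out [-4,4] | prev [-4,3] | push {2}
  [10] u=0 | in [-4,4] | out [-4,4] | ==
  [11] u=4 | in [-4,4] | out [-4,4] | ==
  [12] u=2 | in [-4,4] | out [-4,4] | ==

Converged values:
  [0] [-4,4]
  [1] [-3,4]
  [2] [-4,4]
  [3] [-4,4]
  [4] [-4,4]

yes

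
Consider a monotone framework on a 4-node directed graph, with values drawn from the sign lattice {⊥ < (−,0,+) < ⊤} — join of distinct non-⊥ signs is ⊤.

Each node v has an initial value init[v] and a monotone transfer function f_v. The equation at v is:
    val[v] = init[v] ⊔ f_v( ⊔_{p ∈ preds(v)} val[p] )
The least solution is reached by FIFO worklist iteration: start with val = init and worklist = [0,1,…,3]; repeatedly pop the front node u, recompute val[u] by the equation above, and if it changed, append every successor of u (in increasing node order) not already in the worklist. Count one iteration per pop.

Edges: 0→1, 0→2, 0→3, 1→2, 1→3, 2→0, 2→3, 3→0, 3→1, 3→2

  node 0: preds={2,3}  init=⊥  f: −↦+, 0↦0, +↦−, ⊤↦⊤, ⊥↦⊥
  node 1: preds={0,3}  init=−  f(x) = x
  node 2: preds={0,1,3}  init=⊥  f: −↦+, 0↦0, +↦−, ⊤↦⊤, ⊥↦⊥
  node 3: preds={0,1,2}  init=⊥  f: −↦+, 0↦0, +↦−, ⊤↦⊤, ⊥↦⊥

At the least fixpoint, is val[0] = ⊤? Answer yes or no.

Trace (9 dequeues):
  [1] u=0 | in ⊥ | out ⊥ | ==
  [2] u=1 | in ⊥ | out − | ==
  [3] u=2 | in − | out + | prev ⊥ | push {0}
  [4] u=3 | in ⊤ | out ⊤ | prev ⊥ | push {1,2}
  [5] u=0 | in ⊤ | out ⊤ | prev ⊥ | push {3}
  [6] u=1 | in ⊤ | out ⊤ | prev − | push {}
  [7] u=2 | in ⊤ | out ⊤ | prev + | push {0}
  [8] u=3 | in ⊤ | out ⊤ | ==
  [9] u=0 | in ⊤ | out ⊤ | ==

Converged values:
  [0] ⊤
  [1] ⊤
  [2] ⊤
  [3] ⊤

yes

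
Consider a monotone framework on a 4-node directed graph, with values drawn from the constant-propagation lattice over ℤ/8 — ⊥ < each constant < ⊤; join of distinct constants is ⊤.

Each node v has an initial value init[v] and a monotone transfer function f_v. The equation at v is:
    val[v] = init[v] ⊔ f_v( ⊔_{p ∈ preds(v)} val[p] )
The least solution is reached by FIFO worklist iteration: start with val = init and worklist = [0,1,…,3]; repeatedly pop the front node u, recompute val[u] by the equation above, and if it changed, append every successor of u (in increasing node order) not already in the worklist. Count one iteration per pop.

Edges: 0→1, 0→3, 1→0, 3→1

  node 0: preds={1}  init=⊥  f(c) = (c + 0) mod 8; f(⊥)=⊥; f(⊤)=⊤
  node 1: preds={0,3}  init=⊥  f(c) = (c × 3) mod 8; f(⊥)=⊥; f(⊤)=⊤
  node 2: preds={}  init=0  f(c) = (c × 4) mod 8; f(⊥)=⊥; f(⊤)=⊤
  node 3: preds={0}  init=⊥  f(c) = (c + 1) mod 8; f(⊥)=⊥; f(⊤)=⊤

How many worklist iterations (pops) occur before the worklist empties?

4

Iteration log — 4 steps:
  step 1. node 0  ⊔preds=⊥  new=⊥  stable
  step 2. node 1  ⊔preds=⊥  new=⊥  stable
  step 3. node 2  ⊔preds=⊥  new=0  stable
  step 4. node 3  ⊔preds=⊥  new=⊥  stable

Least fixpoint reached:
  node 0: ⊥
  node 1: ⊥
  node 2: 0
  node 3: ⊥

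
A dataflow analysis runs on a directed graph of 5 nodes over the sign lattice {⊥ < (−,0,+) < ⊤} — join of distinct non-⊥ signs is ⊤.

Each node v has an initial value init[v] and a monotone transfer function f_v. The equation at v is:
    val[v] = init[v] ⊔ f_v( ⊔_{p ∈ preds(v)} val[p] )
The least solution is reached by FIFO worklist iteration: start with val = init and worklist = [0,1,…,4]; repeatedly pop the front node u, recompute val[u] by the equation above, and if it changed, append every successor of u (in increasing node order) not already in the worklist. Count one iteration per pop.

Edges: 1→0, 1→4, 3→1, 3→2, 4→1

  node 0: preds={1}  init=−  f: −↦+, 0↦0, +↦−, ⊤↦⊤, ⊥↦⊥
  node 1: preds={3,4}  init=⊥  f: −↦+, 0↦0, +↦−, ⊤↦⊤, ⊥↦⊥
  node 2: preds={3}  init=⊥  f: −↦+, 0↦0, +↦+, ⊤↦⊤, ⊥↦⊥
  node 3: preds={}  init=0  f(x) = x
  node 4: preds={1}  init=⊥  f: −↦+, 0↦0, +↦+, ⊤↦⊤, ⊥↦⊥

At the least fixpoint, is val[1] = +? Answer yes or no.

no

Trace (7 dequeues):
  [1] u=0 | in ⊥ | out − | ==
  [2] u=1 | in 0 | out 0 | prev ⊥ | push {0}
  [3] u=2 | in 0 | out 0 | prev ⊥ | push {}
  [4] u=3 | in ⊥ | out 0 | ==
  [5] u=4 | in 0 | out 0 | prev ⊥ | push {1}
  [6] u=0 | in 0 | out ⊤ | prev − | push {}
  [7] u=1 | in 0 | out 0 | ==

Converged values:
  [0] ⊤
  [1] 0
  [2] 0
  [3] 0
  [4] 0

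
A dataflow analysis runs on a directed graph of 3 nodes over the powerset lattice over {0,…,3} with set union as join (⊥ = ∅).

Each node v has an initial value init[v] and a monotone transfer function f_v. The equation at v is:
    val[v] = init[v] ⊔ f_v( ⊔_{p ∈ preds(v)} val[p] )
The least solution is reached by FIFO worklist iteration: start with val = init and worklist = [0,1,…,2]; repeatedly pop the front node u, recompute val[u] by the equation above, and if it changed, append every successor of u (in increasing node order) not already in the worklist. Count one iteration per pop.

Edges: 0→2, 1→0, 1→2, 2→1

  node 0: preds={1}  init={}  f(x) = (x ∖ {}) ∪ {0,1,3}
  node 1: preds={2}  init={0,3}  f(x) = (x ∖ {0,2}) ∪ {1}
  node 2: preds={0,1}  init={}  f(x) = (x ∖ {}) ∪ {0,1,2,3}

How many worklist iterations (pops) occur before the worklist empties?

5

Trace (5 dequeues):
  [1] u=0 | in {0,3} | out {0,1,3} | prev {} | push {}
  [2] u=1 | in {} | out {0,1,3} | prev {0,3} | push {0}
  [3] u=2 | in {0,1,3} | out {0,1,2,3} | prev {} | push {1}
  [4] u=0 | in {0,1,3} | out {0,1,3} | ==
  [5] u=1 | in {0,1,2,3} | out {0,1,3} | ==

Converged values:
  [0] {0,1,3}
  [1] {0,1,3}
  [2] {0,1,2,3}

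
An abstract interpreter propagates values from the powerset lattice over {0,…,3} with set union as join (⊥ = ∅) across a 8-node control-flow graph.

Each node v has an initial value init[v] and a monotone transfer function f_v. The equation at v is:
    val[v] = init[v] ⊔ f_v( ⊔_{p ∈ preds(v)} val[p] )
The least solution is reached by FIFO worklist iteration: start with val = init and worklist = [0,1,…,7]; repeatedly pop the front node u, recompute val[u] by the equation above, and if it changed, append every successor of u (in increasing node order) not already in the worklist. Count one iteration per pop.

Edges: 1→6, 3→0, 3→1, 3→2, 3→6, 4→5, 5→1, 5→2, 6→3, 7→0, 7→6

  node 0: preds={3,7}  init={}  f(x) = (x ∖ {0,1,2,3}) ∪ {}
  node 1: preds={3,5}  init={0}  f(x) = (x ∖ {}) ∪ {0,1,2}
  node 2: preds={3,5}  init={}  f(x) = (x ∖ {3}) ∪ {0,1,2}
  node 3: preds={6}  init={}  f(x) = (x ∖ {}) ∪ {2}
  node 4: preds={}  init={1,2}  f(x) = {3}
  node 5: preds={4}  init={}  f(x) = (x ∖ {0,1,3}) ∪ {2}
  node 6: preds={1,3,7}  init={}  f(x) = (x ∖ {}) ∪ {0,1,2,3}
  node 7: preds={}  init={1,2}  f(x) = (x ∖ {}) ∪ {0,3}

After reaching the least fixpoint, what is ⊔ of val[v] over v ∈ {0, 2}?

{0,1,2}

Iteration log — 17 steps:
  step 1. node 0  ⊔preds={1,2}  new={}  stable
  step 2. node 1  ⊔preds={}  new={0,1,2}  old={0}  +wl: 
  step 3. node 2  ⊔preds={}  new={0,1,2}  old={}  +wl: 
  step 4. node 3  ⊔preds={}  new={2}  old={}  +wl: 0,1,2
  step 5. node 4  ⊔preds={}  new={1,2,3}  old={1,2}  +wl: 
  step 6. node 5  ⊔preds={1,2,3}  new={2}  old={}  +wl: 
  step 7. node 6  ⊔preds={0,1,2}  new={0,1,2,3}  old={}  +wl: 3
  step 8. node 7  ⊔preds={}  new={0,1,2,3}  old={1,2}  +wl: 6
  step 9. node 0  ⊔preds={0,1,2,3}  new={}  stable
  step 10. node 1  ⊔preds={2}  new={0,1,2}  stable
  step 11. node 2  ⊔preds={2}  new={0,1,2}  stable
  step 12. node 3  ⊔preds={0,1,2,3}  new={0,1,2,3}  old={2}  +wl: 0,1,2
  step 13. node 6  ⊔preds={0,1,2,3}  new={0,1,2,3}  stable
  step 14. node 0  ⊔preds={0,1,2,3}  new={}  stable
  step 15. node 1  ⊔preds={0,1,2,3}  new={0,1,2,3}  old={0,1,2}  +wl: 6
  step 16. node 2  ⊔preds={0,1,2,3}  new={0,1,2}  stable
  step 17. node 6  ⊔preds={0,1,2,3}  new={0,1,2,3}  stable

Least fixpoint reached:
  node 0: {}
  node 1: {0,1,2,3}
  node 2: {0,1,2}
  node 3: {0,1,2,3}
  node 4: {1,2,3}
  node 5: {2}
  node 6: {0,1,2,3}
  node 7: {0,1,2,3}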